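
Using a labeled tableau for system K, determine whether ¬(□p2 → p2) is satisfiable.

1. ¬(□p2 → p2), 0
2. □p2, 0   [¬→-rule on 1]
3. ¬p2, 0   [¬→-rule on 1]

Satisfiable (open branch found)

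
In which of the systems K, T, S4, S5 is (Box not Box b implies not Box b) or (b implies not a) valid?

T-tableau for the negation not ((Box not Box b implies not Box b) or (b implies not a)):
1. not ((Box not Box b implies not Box b) or (b implies not a)), u
2. not (Box not Box b implies not Box b), u
3. not (b implies not a), u
4. Box not Box b, u
5. Box b, u
6. b, u
7. a, u
8. not Box b, u
9. not b, v
10. not Box b, v
11. b, v
Accessibility: uRu, uRv, vRv
Branch closes: b and not b both at v.
Every branch closes (one shown): valid in T, hence also in S4, S5 (every theorem of T is a theorem of S4 and S5).
K-tableau for the negation not ((Box not Box b implies not Box b) or (b implies not a)):
1. not ((Box not Box b implies not Box b) or (b implies not a)), u
2. not (Box not Box b implies not Box b), u
3. not (b implies not a), u
4. Box not Box b, u
5. Box b, u
6. b, u
7. a, u
Complete open branch: countermodel on a K-frame, so not valid in K.

T, S4, S5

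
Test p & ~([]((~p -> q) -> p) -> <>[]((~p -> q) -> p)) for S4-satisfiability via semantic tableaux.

No, unsatisfiable

1. p & ~([]((~p -> q) -> p) -> <>[]((~p -> q) -> p)), w0
2. p, w0
3. ~([]((~p -> q) -> p) -> <>[]((~p -> q) -> p)), w0
4. []((~p -> q) -> p), w0
5. ~<>[]((~p -> q) -> p), w0
6. (~p -> q) -> p, w0
7. ~[]((~p -> q) -> p), w0
8. ~((~p -> q) -> p), w1
9. ~p -> q, w1
10. ~p, w1
11. (~p -> q) -> p, w1
12. ~[]((~p -> q) -> p), w1
13. q, w1
14. ~(~p -> q), w1
15. ~q, w1
Accessibility: w0Rw0, w0Rw1, w1Rw1
Branch closes: q and ~q both at w1.
(One branch shown.) All branches close.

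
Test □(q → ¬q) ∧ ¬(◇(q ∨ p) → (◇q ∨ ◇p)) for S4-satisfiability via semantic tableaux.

Unsatisfiable (every branch closes)

1. □(q → ¬q) ∧ ¬(◇(q ∨ p) → (◇q ∨ ◇p)), w0
2. □(q → ¬q), w0
3. ¬(◇(q ∨ p) → (◇q ∨ ◇p)), w0
4. ◇(q ∨ p), w0
5. ¬(◇q ∨ ◇p), w0
6. ¬◇q, w0
7. ¬◇p, w0
8. q → ¬q, w0
9. ¬q, w0
10. ¬p, w0
11. q ∨ p, w1
12. q → ¬q, w1
13. ¬q, w1
14. ¬p, w1
15. p, w1
Accessibility: w0Rw0, w0Rw1, w1Rw1
Branch closes: p and ¬p both at w1.
(One branch shown.) All branches close.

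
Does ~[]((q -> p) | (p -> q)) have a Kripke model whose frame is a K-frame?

1. ~[]((q -> p) | (p -> q)), u
2. ~((q -> p) | (p -> q)), v   [~[]-rule on 1: fresh world v, uRv]
3. ~(q -> p), v   [~|-rule on 2]
4. ~(p -> q), v   [~|-rule on 2]
5. q, v   [~->-rule on 3]
6. ~p, v   [~->-rule on 3]
7. p, v   [~->-rule on 4]
8. ~q, v   [~->-rule on 4]
Accessibility: uRv
Branch closes: p and ~p both at v.
All branches of the tableau close; one closing branch shown above.

No, unsatisfiable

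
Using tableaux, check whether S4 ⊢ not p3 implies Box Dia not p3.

Tableau for the negation not (not p3 implies Box Dia not p3):
1. not (not p3 implies Box Dia not p3), u
2. not p3, u   [neg-implies-rule on 1]
3. not Box Dia not p3, u   [neg-implies-rule on 1]
4. not Dia not p3, v   [neg-Box-rule on 3: fresh world v, uRv]
5. p3, v   [neg-Dia-rule on 4 via vRv]
Accessibility: uRu, uRv, vRv
The negation has an open branch (countermodel exists).

Invalid (countermodel exists)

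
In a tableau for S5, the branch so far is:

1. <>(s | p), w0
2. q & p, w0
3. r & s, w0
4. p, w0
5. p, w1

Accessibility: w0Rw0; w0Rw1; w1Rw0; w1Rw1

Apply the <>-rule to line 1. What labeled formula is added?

a fresh world w2 with w0Rw2, and s | p at w2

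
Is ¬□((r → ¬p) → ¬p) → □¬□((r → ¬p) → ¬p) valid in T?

No, not valid

Tableau for the negation ¬(¬□((r → ¬p) → ¬p) → □¬□((r → ¬p) → ¬p)):
1. ¬(¬□((r → ¬p) → ¬p) → □¬□((r → ¬p) → ¬p)), 0
2. ¬□((r → ¬p) → ¬p), 0
3. ¬□¬□((r → ¬p) → ¬p), 0
4. ¬((r → ¬p) → ¬p), 1
5. r → ¬p, 1
6. p, 1
7. ¬r, 1
8. □((r → ¬p) → ¬p), 2
9. (r → ¬p) → ¬p, 2
10. ¬p, 2
Accessibility: 0R0, 0R1, 0R2, 1R1, 2R2
The negation has an open branch (countermodel exists).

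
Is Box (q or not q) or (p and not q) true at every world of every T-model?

Yes, valid

Tableau for the negation not (Box (q or not q) or (p and not q)):
1. not (Box (q or not q) or (p and not q)), 0
2. not Box (q or not q), 0
3. not (p and not q), 0
4. q, 0
5. not (q or not q), 1
6. not q, 1
7. q, 1
Accessibility: 0R0, 0R1, 1R1
Branch closes: q and not q both at 1.
Every branch of the negation's tableau closes; the branch above is one of them.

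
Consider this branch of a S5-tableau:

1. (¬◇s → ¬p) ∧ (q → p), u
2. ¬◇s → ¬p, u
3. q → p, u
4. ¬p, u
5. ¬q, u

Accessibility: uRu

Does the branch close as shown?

There is no literal clash: for every atom and world, at most one sign appears.

Open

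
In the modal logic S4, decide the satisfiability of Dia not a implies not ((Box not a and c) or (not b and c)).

Yes, satisfiable

1. Dia not a implies not ((Box not a and c) or (not b and c)), w0
2. not ((Box not a and c) or (not b and c)), w0   [implies-rule on 1 (branches; this branch)]
3. not (Box not a and c), w0   [neg-or-rule on 2]
4. not (not b and c), w0   [neg-or-rule on 2]
5. not c, w0   [neg-and-rule on 3 (branches; this branch)]
Accessibility: w0Rw0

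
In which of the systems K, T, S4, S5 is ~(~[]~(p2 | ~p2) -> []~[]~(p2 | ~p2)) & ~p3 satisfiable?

K

K-tableau for the formula:
1. ~(~[]~(p2 | ~p2) -> []~[]~(p2 | ~p2)) & ~p3, 0
2. ~(~[]~(p2 | ~p2) -> []~[]~(p2 | ~p2)), 0   [&-rule on 1]
3. ~p3, 0   [&-rule on 1]
4. ~[]~(p2 | ~p2), 0   [~->-rule on 2]
5. ~[]~[]~(p2 | ~p2), 0   [~->-rule on 2]
6. p2 | ~p2, 1   [~[]-rule on 4: fresh world 1, 0R1]
7. ~p2, 1   [|-rule on 6 (branches; this branch)]
8. []~(p2 | ~p2), 2   [~[]-rule on 5: fresh world 2, 0R2]
Accessibility: 0R1, 0R2
Complete open branch: satisfiable in K.
T-tableau for the formula:
1. ~(~[]~(p2 | ~p2) -> []~[]~(p2 | ~p2)) & ~p3, 0
2. ~(~[]~(p2 | ~p2) -> []~[]~(p2 | ~p2)), 0   [&-rule on 1]
3. ~p3, 0   [&-rule on 1]
4. ~[]~(p2 | ~p2), 0   [~->-rule on 2]
5. ~[]~[]~(p2 | ~p2), 0   [~->-rule on 2]
6. p2 | ~p2, 1   [~[]-rule on 4: fresh world 1, 0R1]
7. ~p2, 1   [|-rule on 6 (branches; this branch)]
8. []~(p2 | ~p2), 2   [~[]-rule on 5: fresh world 2, 0R2]
9. ~(p2 | ~p2), 2   [[]-rule on 8 via 2R2]
10. ~p2, 2   [~|-rule on 9]
11. p2, 2   [~|-rule on 9]
Accessibility: 0R0, 0R1, 0R2, 1R1, 2R2
Branch closes: p2 and ~p2 both at 2.
Every branch closes (one shown): unsatisfiable in T, hence also in S4, S5 (every S4/S5-frame is a T-frame).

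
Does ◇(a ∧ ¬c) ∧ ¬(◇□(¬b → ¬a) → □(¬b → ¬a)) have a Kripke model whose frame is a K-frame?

1. ◇(a ∧ ¬c) ∧ ¬(◇□(¬b → ¬a) → □(¬b → ¬a)), 0
2. ◇(a ∧ ¬c), 0
3. ¬(◇□(¬b → ¬a) → □(¬b → ¬a)), 0
4. ◇□(¬b → ¬a), 0
5. ¬□(¬b → ¬a), 0
6. a ∧ ¬c, 1
7. a, 1
8. ¬c, 1
9. □(¬b → ¬a), 2
10. ¬(¬b → ¬a), 3
11. ¬b, 3
12. a, 3
Accessibility: 0R1, 0R2, 0R3

Satisfiable (open branch found)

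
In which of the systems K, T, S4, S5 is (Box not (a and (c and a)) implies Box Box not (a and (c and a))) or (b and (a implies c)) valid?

S4, S5

S4-tableau for the negation not ((Box not (a and (c and a)) implies Box Box not (a and (c and a))) or (b and (a implies c))):
1. not ((Box not (a and (c and a)) implies Box Box not (a and (c and a))) or (b and (a implies c))), 0
2. not (Box not (a and (c and a)) implies Box Box not (a and (c and a))), 0
3. not (b and (a implies c)), 0
4. Box not (a and (c and a)), 0
5. not Box Box not (a and (c and a)), 0
6. not (a and (c and a)), 0
7. not (a implies c), 0
8. a, 0
9. not c, 0
10. not (c and a), 0
11. not Box not (a and (c and a)), 1
12. not (a and (c and a)), 1
13. not (c and a), 1
14. not a, 1
15. a and (c and a), 2
16. a, 2
17. c and a, 2
18. c, 2
19. not (a and (c and a)), 2
20. not (c and a), 2
21. not a, 2
Accessibility: 0R0, 0R1, 0R2, 1R1, 1R2, 2R2
Branch closes: a and not a both at 2.
Every branch closes (one shown): valid in S4, hence also in S5 (every theorem of S4 is a theorem of S5).
T-tableau for the negation not ((Box not (a and (c and a)) implies Box Box not (a and (c and a))) or (b and (a implies c))):
1. not ((Box not (a and (c and a)) implies Box Box not (a and (c and a))) or (b and (a implies c))), 0
2. not (Box not (a and (c and a)) implies Box Box not (a and (c and a))), 0
3. not (b and (a implies c)), 0
4. Box not (a and (c and a)), 0
5. not Box Box not (a and (c and a)), 0
6. not (a and (c and a)), 0
7. not (a implies c), 0
8. a, 0
9. not c, 0
10. not (c and a), 0
11. not Box not (a and (c and a)), 1
12. not (a and (c and a)), 1
13. not (c and a), 1
14. not a, 1
15. a and (c and a), 2
16. a, 2
17. c and a, 2
18. c, 2
Accessibility: 0R0, 0R1, 1R1, 1R2, 2R2
Complete open branch: countermodel on a T-frame, so not valid in T, nor in K (the same frame is also a K-frame).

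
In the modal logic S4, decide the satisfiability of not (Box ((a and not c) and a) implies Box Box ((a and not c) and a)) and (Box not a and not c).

Unsatisfiable

1. not (Box ((a and not c) and a) implies Box Box ((a and not c) and a)) and (Box not a and not c), u
2. not (Box ((a and not c) and a) implies Box Box ((a and not c) and a)), u
3. Box not a and not c, u
4. Box ((a and not c) and a), u
5. not Box Box ((a and not c) and a), u
6. Box not a, u
7. not c, u
8. (a and not c) and a, u
9. a and not c, u
10. a, u
11. not a, u
Accessibility: uRu
Branch closes: a and not a both at u.
(One branch shown.) All branches close.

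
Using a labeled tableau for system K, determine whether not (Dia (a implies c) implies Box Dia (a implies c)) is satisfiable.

1. not (Dia (a implies c) implies Box Dia (a implies c)), 0
2. Dia (a implies c), 0   [neg-implies-rule on 1]
3. not Box Dia (a implies c), 0   [neg-implies-rule on 1]
4. a implies c, 1   [Dia-rule on 2: fresh world 1, 0R1]
5. c, 1   [implies-rule on 4 (branches; this branch)]
6. not Dia (a implies c), 2   [neg-Box-rule on 3: fresh world 2, 0R2]
Accessibility: 0R1, 0R2

Satisfiable (open branch found)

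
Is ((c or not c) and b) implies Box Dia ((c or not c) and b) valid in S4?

Tableau for the negation not (((c or not c) and b) implies Box Dia ((c or not c) and b)):
1. not (((c or not c) and b) implies Box Dia ((c or not c) and b)), u
2. (c or not c) and b, u
3. not Box Dia ((c or not c) and b), u
4. c or not c, u
5. b, u
6. not c, u
7. not Dia ((c or not c) and b), v
8. not ((c or not c) and b), v
9. not b, v
Accessibility: uRu, uRv, vRv
The negation has an open branch (countermodel exists).

Not valid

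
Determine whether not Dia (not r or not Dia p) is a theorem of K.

Not valid

Tableau for the negation Dia (not r or not Dia p):
1. Dia (not r or not Dia p), 0
2. not r or not Dia p, 1   [Dia-rule on 1: fresh world 1, 0R1]
3. not Dia p, 1   [or-rule on 2 (branches; this branch)]
Accessibility: 0R1
The negation has an open branch (countermodel exists).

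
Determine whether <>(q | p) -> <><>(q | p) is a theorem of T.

Yes, valid

Tableau for the negation ~(<>(q | p) -> <><>(q | p)):
1. ~(<>(q | p) -> <><>(q | p)), 0
2. <>(q | p), 0
3. ~<><>(q | p), 0
4. ~<>(q | p), 0
5. ~(q | p), 0
6. ~q, 0
7. ~p, 0
8. q | p, 1
9. ~<>(q | p), 1
10. ~(q | p), 1
11. ~q, 1
12. ~p, 1
13. p, 1
Accessibility: 0R0, 0R1, 1R1
Branch closes: p and ~p both at 1.
Every branch of the negation's tableau closes; the branch above is one of them.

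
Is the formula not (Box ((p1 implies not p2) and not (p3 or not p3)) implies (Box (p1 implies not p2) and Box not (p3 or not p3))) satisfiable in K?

Unsatisfiable (every branch closes)

1. not (Box ((p1 implies not p2) and not (p3 or not p3)) implies (Box (p1 implies not p2) and Box not (p3 or not p3))), 0
2. Box ((p1 implies not p2) and not (p3 or not p3)), 0
3. not (Box (p1 implies not p2) and Box not (p3 or not p3)), 0
4. not Box (p1 implies not p2), 0
5. not (p1 implies not p2), 1
6. p1, 1
7. p2, 1
8. (p1 implies not p2) and not (p3 or not p3), 1
9. p1 implies not p2, 1
10. not (p3 or not p3), 1
11. not p3, 1
12. p3, 1
Accessibility: 0R1
Branch closes: p3 and not p3 both at 1.
All branches of the tableau close; one closing branch shown above.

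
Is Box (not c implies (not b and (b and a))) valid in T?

Invalid (countermodel exists)

Tableau for the negation not Box (not c implies (not b and (b and a))):
1. not Box (not c implies (not b and (b and a))), 0
2. not (not c implies (not b and (b and a))), 1
3. not c, 1
4. not (not b and (b and a)), 1
5. not (b and a), 1
6. not a, 1
Accessibility: 0R0, 0R1, 1R1
The negation has an open branch (countermodel exists).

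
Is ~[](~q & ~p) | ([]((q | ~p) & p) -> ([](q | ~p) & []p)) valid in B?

Valid

Tableau for the negation ~(~[](~q & ~p) | ([]((q | ~p) & p) -> ([](q | ~p) & []p))):
1. ~(~[](~q & ~p) | ([]((q | ~p) & p) -> ([](q | ~p) & []p))), w0
2. [](~q & ~p), w0   [~|-rule on 1]
3. ~([]((q | ~p) & p) -> ([](q | ~p) & []p)), w0   [~|-rule on 1]
4. []((q | ~p) & p), w0   [~->-rule on 3]
5. ~([](q | ~p) & []p), w0   [~->-rule on 3]
6. ~q & ~p, w0   [[]-rule on 2 via w0Rw0]
7. ~q, w0   [&-rule on 6]
8. ~p, w0   [&-rule on 6]
9. (q | ~p) & p, w0   [[]-rule on 4 via w0Rw0]
10. q | ~p, w0   [&-rule on 9]
11. p, w0   [&-rule on 9]
Accessibility: w0Rw0
Branch closes: p and ~p both at w0.
All branches of the negation close; one closing branch shown above.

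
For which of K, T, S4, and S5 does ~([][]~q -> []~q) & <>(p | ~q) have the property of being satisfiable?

K-tableau for the formula:
1. ~([][]~q -> []~q) & <>(p | ~q), u
2. ~([][]~q -> []~q), u
3. <>(p | ~q), u
4. [][]~q, u
5. ~[]~q, u
6. p | ~q, v
7. []~q, v
8. ~q, v
9. q, w
10. []~q, w
Accessibility: uRv, uRw
Complete open branch: satisfiable in K.
T-tableau for the formula:
1. ~([][]~q -> []~q) & <>(p | ~q), u
2. ~([][]~q -> []~q), u
3. <>(p | ~q), u
4. [][]~q, u
5. ~[]~q, u
6. []~q, u
7. ~q, u
8. p | ~q, v
9. []~q, v
10. ~q, v
11. q, w
12. []~q, w
13. ~q, w
Accessibility: uRu, uRv, uRw, vRv, wRw
Branch closes: q and ~q both at w.
Every branch closes (one shown): unsatisfiable in T, hence also in S4, S5 (every S4/S5-frame is a T-frame).

K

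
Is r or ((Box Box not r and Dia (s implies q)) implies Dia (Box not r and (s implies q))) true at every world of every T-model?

Valid

Tableau for the negation not (r or ((Box Box not r and Dia (s implies q)) implies Dia (Box not r and (s implies q)))):
1. not (r or ((Box Box not r and Dia (s implies q)) implies Dia (Box not r and (s implies q)))), u
2. not r, u   [neg-or-rule on 1]
3. not ((Box Box not r and Dia (s implies q)) implies Dia (Box not r and (s implies q))), u   [neg-or-rule on 1]
4. Box Box not r and Dia (s implies q), u   [neg-implies-rule on 3]
5. not Dia (Box not r and (s implies q)), u   [neg-implies-rule on 3]
6. Box Box not r, u   [and-rule on 4]
7. Dia (s implies q), u   [and-rule on 4]
8. not (Box not r and (s implies q)), u   [neg-Dia-rule on 5 via uRu]
9. Box not r, u   [Box-rule on 6 via uRu]
10. not Box not r, u   [neg-and-rule on 8 (branches; this branch)]
11. s implies q, v   [Dia-rule on 7: fresh world v, uRv]
12. not (Box not r and (s implies q)), v   [neg-Dia-rule on 5 via uRv]
13. Box not r, v   [Box-rule on 6 via uRv]
14. not r, v   [Box-rule on 9 via uRv]
15. q, v   [implies-rule on 11 (branches; this branch)]
16. not Box not r, v   [neg-and-rule on 12 (branches; this branch)]
17. r, w   [neg-Box-rule on 10: fresh world w, uRw]
18. not (Box not r and (s implies q)), w   [neg-Dia-rule on 5 via uRw]
19. Box not r, w   [Box-rule on 6 via uRw]
20. not r, w   [Box-rule on 9 via uRw]
Accessibility: uRu, uRv, uRw, vRv, wRw
Branch closes: r and not r both at w.
All branches of the negation close; one closing branch shown above.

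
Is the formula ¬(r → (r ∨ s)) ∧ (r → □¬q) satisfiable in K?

1. ¬(r → (r ∨ s)) ∧ (r → □¬q), u
2. ¬(r → (r ∨ s)), u
3. r → □¬q, u
4. r, u
5. ¬(r ∨ s), u
6. ¬r, u
7. ¬s, u
Branch closes: r and ¬r both at u.
Every branch closes; the branch above is one of them.

Unsatisfiable (every branch closes)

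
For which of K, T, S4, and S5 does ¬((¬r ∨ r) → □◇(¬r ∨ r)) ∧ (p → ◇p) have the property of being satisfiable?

K-tableau for the formula:
1. ¬((¬r ∨ r) → □◇(¬r ∨ r)) ∧ (p → ◇p), 0
2. ¬((¬r ∨ r) → □◇(¬r ∨ r)), 0
3. p → ◇p, 0
4. ¬r ∨ r, 0
5. ¬□◇(¬r ∨ r), 0
6. ◇p, 0
7. r, 0
8. ¬◇(¬r ∨ r), 1
9. p, 2
Accessibility: 0R1, 0R2
Complete open branch: satisfiable in K.
T-tableau for the formula:
1. ¬((¬r ∨ r) → □◇(¬r ∨ r)) ∧ (p → ◇p), 0
2. ¬((¬r ∨ r) → □◇(¬r ∨ r)), 0
3. p → ◇p, 0
4. ¬r ∨ r, 0
5. ¬□◇(¬r ∨ r), 0
6. ◇p, 0
7. r, 0
8. ¬◇(¬r ∨ r), 1
9. ¬(¬r ∨ r), 1
10. r, 1
11. ¬r, 1
Accessibility: 0R0, 0R1, 1R1
Branch closes: r and ¬r both at 1.
Every branch closes (one shown): unsatisfiable in T, hence also in S4, S5 (every S4/S5-frame is a T-frame).

K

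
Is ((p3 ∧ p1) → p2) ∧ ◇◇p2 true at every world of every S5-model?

Invalid (countermodel exists)

Tableau for the negation ¬(((p3 ∧ p1) → p2) ∧ ◇◇p2):
1. ¬(((p3 ∧ p1) → p2) ∧ ◇◇p2), w0
2. ¬◇◇p2, w0   [¬∧-rule on 1 (branches; this branch)]
3. ¬◇p2, w0   [¬◇-rule on 2 via w0Rw0]
4. ¬p2, w0   [¬◇-rule on 3 via w0Rw0]
Accessibility: w0Rw0
The negation has an open branch (countermodel exists).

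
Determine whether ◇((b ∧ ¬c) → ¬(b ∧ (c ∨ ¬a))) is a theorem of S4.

Tableau for the negation ¬◇((b ∧ ¬c) → ¬(b ∧ (c ∨ ¬a))):
1. ¬◇((b ∧ ¬c) → ¬(b ∧ (c ∨ ¬a))), u
2. ¬((b ∧ ¬c) → ¬(b ∧ (c ∨ ¬a))), u
3. b ∧ ¬c, u
4. b ∧ (c ∨ ¬a), u
5. b, u
6. ¬c, u
7. c ∨ ¬a, u
8. ¬a, u
Accessibility: uRu
The negation has an open branch (countermodel exists).

No, not valid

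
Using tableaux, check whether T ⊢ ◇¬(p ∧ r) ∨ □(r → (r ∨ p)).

Yes, valid

Tableau for the negation ¬(◇¬(p ∧ r) ∨ □(r → (r ∨ p))):
1. ¬(◇¬(p ∧ r) ∨ □(r → (r ∨ p))), w0
2. ¬◇¬(p ∧ r), w0   [¬∨-rule on 1]
3. ¬□(r → (r ∨ p)), w0   [¬∨-rule on 1]
4. p ∧ r, w0   [¬◇-rule on 2 via w0Rw0]
5. p, w0   [∧-rule on 4]
6. r, w0   [∧-rule on 4]
7. ¬(r → (r ∨ p)), w1   [¬□-rule on 3: fresh world w1, w0Rw1]
8. r, w1   [¬→-rule on 7]
9. ¬(r ∨ p), w1   [¬→-rule on 7]
10. ¬r, w1   [¬∨-rule on 9]
11. ¬p, w1   [¬∨-rule on 9]
Accessibility: w0Rw0, w0Rw1, w1Rw1
Branch closes: r and ¬r both at w1.
All branches of the negation close; one closing branch shown above.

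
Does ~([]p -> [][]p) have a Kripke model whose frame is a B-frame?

Yes, satisfiable

1. ~([]p -> [][]p), u
2. []p, u
3. ~[][]p, u
4. p, u
5. ~[]p, v
6. p, v
7. ~p, w
Accessibility: uRu, uRv, vRu, vRv, vRw, wRv, wRw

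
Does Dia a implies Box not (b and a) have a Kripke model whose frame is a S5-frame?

1. Dia a implies Box not (b and a), u
2. Box not (b and a), u
3. not (b and a), u
4. not a, u
Accessibility: uRu

Satisfiable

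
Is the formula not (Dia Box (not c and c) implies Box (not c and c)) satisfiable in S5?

Unsatisfiable (every branch closes)

1. not (Dia Box (not c and c) implies Box (not c and c)), u
2. Dia Box (not c and c), u
3. not Box (not c and c), u
4. Box (not c and c), v
5. not c and c, u
6. not c, u
7. c, u
Accessibility: uRu, uRv, vRu, vRv
Branch closes: c and not c both at u.
All branches of the tableau close; one closing branch shown above.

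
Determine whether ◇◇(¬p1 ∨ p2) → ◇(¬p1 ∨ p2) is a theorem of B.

Invalid (countermodel exists)

Tableau for the negation ¬(◇◇(¬p1 ∨ p2) → ◇(¬p1 ∨ p2)):
1. ¬(◇◇(¬p1 ∨ p2) → ◇(¬p1 ∨ p2)), u
2. ◇◇(¬p1 ∨ p2), u
3. ¬◇(¬p1 ∨ p2), u
4. ¬(¬p1 ∨ p2), u
5. p1, u
6. ¬p2, u
7. ◇(¬p1 ∨ p2), v
8. ¬(¬p1 ∨ p2), v
9. p1, v
10. ¬p2, v
11. ¬p1 ∨ p2, w
12. p2, w
Accessibility: uRu, uRv, vRu, vRv, vRw, wRv, wRw
The negation has an open branch (countermodel exists).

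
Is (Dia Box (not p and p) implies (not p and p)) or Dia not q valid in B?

Tableau for the negation not ((Dia Box (not p and p) implies (not p and p)) or Dia not q):
1. not ((Dia Box (not p and p) implies (not p and p)) or Dia not q), u
2. not (Dia Box (not p and p) implies (not p and p)), u
3. not Dia not q, u
4. Dia Box (not p and p), u
5. not (not p and p), u
6. q, u
7. not p, u
8. Box (not p and p), v
9. q, v
10. not p and p, u
11. p, u
Accessibility: uRu, uRv, vRu, vRv
Branch closes: p and not p both at u.
Every branch of the negation's tableau closes; the branch above is one of them.

Valid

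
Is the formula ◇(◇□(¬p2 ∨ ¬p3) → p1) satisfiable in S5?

Yes, satisfiable

1. ◇(◇□(¬p2 ∨ ¬p3) → p1), w0
2. ◇□(¬p2 ∨ ¬p3) → p1, w1   [◇-rule on 1: fresh world w1, w0Rw1]
3. p1, w1   [→-rule on 2 (branches; this branch)]
Accessibility: w0Rw0, w0Rw1, w1Rw0, w1Rw1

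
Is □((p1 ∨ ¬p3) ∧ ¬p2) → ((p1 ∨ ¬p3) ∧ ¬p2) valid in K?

Tableau for the negation ¬(□((p1 ∨ ¬p3) ∧ ¬p2) → ((p1 ∨ ¬p3) ∧ ¬p2)):
1. ¬(□((p1 ∨ ¬p3) ∧ ¬p2) → ((p1 ∨ ¬p3) ∧ ¬p2)), 0
2. □((p1 ∨ ¬p3) ∧ ¬p2), 0
3. ¬((p1 ∨ ¬p3) ∧ ¬p2), 0
4. p2, 0
The negation has an open branch (countermodel exists).

Invalid (countermodel exists)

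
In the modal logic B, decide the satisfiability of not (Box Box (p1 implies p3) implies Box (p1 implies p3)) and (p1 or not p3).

Unsatisfiable

1. not (Box Box (p1 implies p3) implies Box (p1 implies p3)) and (p1 or not p3), w0
2. not (Box Box (p1 implies p3) implies Box (p1 implies p3)), w0
3. p1 or not p3, w0
4. Box Box (p1 implies p3), w0
5. not Box (p1 implies p3), w0
6. Box (p1 implies p3), w0
7. p1 implies p3, w0
8. not p3, w0
9. not p1, w0
10. not (p1 implies p3), w1
11. p1, w1
12. not p3, w1
13. Box (p1 implies p3), w1
14. p1 implies p3, w1
15. p3, w1
Accessibility: w0Rw0, w0Rw1, w1Rw0, w1Rw1
Branch closes: p3 and not p3 both at w1.
(One branch shown.) All branches close.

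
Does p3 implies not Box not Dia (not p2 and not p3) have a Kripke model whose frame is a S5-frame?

1. p3 implies not Box not Dia (not p2 and not p3), 0
2. not Box not Dia (not p2 and not p3), 0
3. Dia (not p2 and not p3), 1
4. not p2 and not p3, 2
5. not p2, 2
6. not p3, 2
Accessibility: 0R0, 0R1, 0R2, 1R0, 1R1, 1R2, 2R0, 2R1, 2R2

Satisfiable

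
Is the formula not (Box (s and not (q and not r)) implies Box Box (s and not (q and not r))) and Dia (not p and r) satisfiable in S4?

1. not (Box (s and not (q and not r)) implies Box Box (s and not (q and not r))) and Dia (not p and r), 0
2. not (Box (s and not (q and not r)) implies Box Box (s and not (q and not r))), 0
3. Dia (not p and r), 0
4. Box (s and not (q and not r)), 0
5. not Box Box (s and not (q and not r)), 0
6. s and not (q and not r), 0
7. s, 0
8. not (q and not r), 0
9. r, 0
10. not p and r, 1
11. not p, 1
12. r, 1
13. s and not (q and not r), 1
14. s, 1
15. not (q and not r), 1
16. not Box (s and not (q and not r)), 2
17. s and not (q and not r), 2
18. s, 2
19. not (q and not r), 2
20. r, 2
21. not (s and not (q and not r)), 3
22. s and not (q and not r), 3
23. s, 3
24. not (q and not r), 3
25. q and not r, 3
26. q, 3
27. not r, 3
28. r, 3
Accessibility: 0R0, 0R1, 0R2, 0R3, 1R1, 2R2, 2R3, 3R3
Branch closes: r and not r both at 3.
(One branch shown.) All branches close.

Unsatisfiable (every branch closes)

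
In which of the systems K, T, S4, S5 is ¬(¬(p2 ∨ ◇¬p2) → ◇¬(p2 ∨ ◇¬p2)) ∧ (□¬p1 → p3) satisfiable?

K

T-tableau for the formula:
1. ¬(¬(p2 ∨ ◇¬p2) → ◇¬(p2 ∨ ◇¬p2)) ∧ (□¬p1 → p3), 0
2. ¬(¬(p2 ∨ ◇¬p2) → ◇¬(p2 ∨ ◇¬p2)), 0
3. □¬p1 → p3, 0
4. ¬(p2 ∨ ◇¬p2), 0
5. ¬◇¬(p2 ∨ ◇¬p2), 0
6. ¬p2, 0
7. ¬◇¬p2, 0
8. p2 ∨ ◇¬p2, 0
9. p2, 0
Accessibility: 0R0
Branch closes: p2 and ¬p2 both at 0.
Every branch closes (one shown): unsatisfiable in T, hence also in S4, S5 (every S4/S5-frame is a T-frame).
K-tableau for the formula:
1. ¬(¬(p2 ∨ ◇¬p2) → ◇¬(p2 ∨ ◇¬p2)) ∧ (□¬p1 → p3), 0
2. ¬(¬(p2 ∨ ◇¬p2) → ◇¬(p2 ∨ ◇¬p2)), 0
3. □¬p1 → p3, 0
4. ¬(p2 ∨ ◇¬p2), 0
5. ¬◇¬(p2 ∨ ◇¬p2), 0
6. ¬p2, 0
7. ¬◇¬p2, 0
8. p3, 0
Complete open branch: satisfiable in K.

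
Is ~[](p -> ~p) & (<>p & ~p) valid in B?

No, not valid

Tableau for the negation ~(~[](p -> ~p) & (<>p & ~p)):
1. ~(~[](p -> ~p) & (<>p & ~p)), 0
2. ~(<>p & ~p), 0
3. p, 0
Accessibility: 0R0
The negation has an open branch (countermodel exists).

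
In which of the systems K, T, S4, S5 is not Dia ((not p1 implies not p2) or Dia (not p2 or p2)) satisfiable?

K-tableau for the formula:
1. not Dia ((not p1 implies not p2) or Dia (not p2 or p2)), u
Complete open branch: satisfiable in K.
T-tableau for the formula:
1. not Dia ((not p1 implies not p2) or Dia (not p2 or p2)), u
2. not ((not p1 implies not p2) or Dia (not p2 or p2)), u   [neg-Dia-rule on 1 via uRu]
3. not (not p1 implies not p2), u   [neg-or-rule on 2]
4. not Dia (not p2 or p2), u   [neg-or-rule on 2]
5. not p1, u   [neg-implies-rule on 3]
6. p2, u   [neg-implies-rule on 3]
7. not (not p2 or p2), u   [neg-Dia-rule on 4 via uRu]
8. not p2, u   [neg-or-rule on 7]
Accessibility: uRu
Branch closes: p2 and not p2 both at u.
Every branch closes (one shown): unsatisfiable in T, hence also in S4, S5 (every S4/S5-frame is a T-frame).

K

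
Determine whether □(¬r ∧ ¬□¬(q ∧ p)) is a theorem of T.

No, not valid

Tableau for the negation ¬□(¬r ∧ ¬□¬(q ∧ p)):
1. ¬□(¬r ∧ ¬□¬(q ∧ p)), 0
2. ¬(¬r ∧ ¬□¬(q ∧ p)), 1
3. □¬(q ∧ p), 1
4. ¬(q ∧ p), 1
5. ¬p, 1
Accessibility: 0R0, 0R1, 1R1
The negation has an open branch (countermodel exists).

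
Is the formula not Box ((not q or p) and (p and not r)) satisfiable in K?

Satisfiable

1. not Box ((not q or p) and (p and not r)), u
2. not ((not q or p) and (p and not r)), v
3. not (p and not r), v
4. r, v
Accessibility: uRv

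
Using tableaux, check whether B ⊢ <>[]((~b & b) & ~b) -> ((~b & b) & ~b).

Valid

Tableau for the negation ~(<>[]((~b & b) & ~b) -> ((~b & b) & ~b)):
1. ~(<>[]((~b & b) & ~b) -> ((~b & b) & ~b)), 0
2. <>[]((~b & b) & ~b), 0
3. ~((~b & b) & ~b), 0
4. ~(~b & b), 0
5. ~b, 0
6. []((~b & b) & ~b), 1
7. (~b & b) & ~b, 0
8. ~b & b, 0
9. b, 0
Accessibility: 0R0, 0R1, 1R0, 1R1
Branch closes: b and ~b both at 0.
All branches of the negation close; one closing branch shown above.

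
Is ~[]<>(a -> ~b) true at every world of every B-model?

No, not valid

Tableau for the negation []<>(a -> ~b):
1. []<>(a -> ~b), 0
2. <>(a -> ~b), 0
3. a -> ~b, 1
4. <>(a -> ~b), 1
5. ~b, 1
6. a -> ~b, 2
7. ~b, 2
Accessibility: 0R0, 0R1, 1R0, 1R1, 1R2, 2R1, 2R2
The negation has an open branch (countermodel exists).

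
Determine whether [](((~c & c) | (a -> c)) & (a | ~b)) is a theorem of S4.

Not valid

Tableau for the negation ~[](((~c & c) | (a -> c)) & (a | ~b)):
1. ~[](((~c & c) | (a -> c)) & (a | ~b)), u
2. ~(((~c & c) | (a -> c)) & (a | ~b)), v
3. ~(a | ~b), v
4. ~a, v
5. b, v
Accessibility: uRu, uRv, vRv
The negation has an open branch (countermodel exists).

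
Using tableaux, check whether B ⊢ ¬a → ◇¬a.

Valid in B

Tableau for the negation ¬(¬a → ◇¬a):
1. ¬(¬a → ◇¬a), u
2. ¬a, u
3. ¬◇¬a, u
4. a, u
Accessibility: uRu
Branch closes: a and ¬a both at u.
Every branch of the negation's tableau closes; the branch above is one of them.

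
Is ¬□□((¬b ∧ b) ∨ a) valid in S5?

Tableau for the negation □□((¬b ∧ b) ∨ a):
1. □□((¬b ∧ b) ∨ a), w0
2. □((¬b ∧ b) ∨ a), w0   [□-rule on 1 via w0Rw0]
3. (¬b ∧ b) ∨ a, w0   [□-rule on 2 via w0Rw0]
4. a, w0   [∨-rule on 3 (branches; this branch)]
Accessibility: w0Rw0
The negation has an open branch (countermodel exists).

Invalid (countermodel exists)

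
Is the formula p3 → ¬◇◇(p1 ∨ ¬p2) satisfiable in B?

Satisfiable

1. p3 → ¬◇◇(p1 ∨ ¬p2), 0
2. ¬◇◇(p1 ∨ ¬p2), 0
3. ¬◇(p1 ∨ ¬p2), 0
4. ¬(p1 ∨ ¬p2), 0
5. ¬p1, 0
6. p2, 0
Accessibility: 0R0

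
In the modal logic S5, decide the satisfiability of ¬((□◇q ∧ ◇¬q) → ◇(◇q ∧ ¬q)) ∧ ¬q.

Unsatisfiable (every branch closes)

1. ¬((□◇q ∧ ◇¬q) → ◇(◇q ∧ ¬q)) ∧ ¬q, w0
2. ¬((□◇q ∧ ◇¬q) → ◇(◇q ∧ ¬q)), w0   [∧-rule on 1]
3. ¬q, w0   [∧-rule on 1]
4. □◇q ∧ ◇¬q, w0   [¬→-rule on 2]
5. ¬◇(◇q ∧ ¬q), w0   [¬→-rule on 2]
6. □◇q, w0   [∧-rule on 4]
7. ◇¬q, w0   [∧-rule on 4]
8. ¬(◇q ∧ ¬q), w0   [¬◇-rule on 5 via w0Rw0]
9. ◇q, w0   [□-rule on 6 via w0Rw0]
10. ¬◇q, w0   [¬∧-rule on 8 (branches; this branch)]
11. ¬q, w1   [◇-rule on 7: fresh world w1, w0Rw1]
12. ¬(◇q ∧ ¬q), w1   [¬◇-rule on 5 via w0Rw1]
13. ◇q, w1   [□-rule on 6 via w0Rw1]
14. ¬◇q, w1   [¬∧-rule on 12 (branches; this branch)]
15. q, w2   [◇-rule on 9: fresh world w2, w0Rw2]
16. ¬(◇q ∧ ¬q), w2   [¬◇-rule on 5 via w0Rw2]
17. ◇q, w2   [□-rule on 6 via w0Rw2]
18. ¬q, w2   [¬◇-rule on 10 via w0Rw2]
Accessibility: w0Rw0, w0Rw1, w0Rw2, w1Rw0, w1Rw1, w1Rw2, w2Rw0, w2Rw1, w2Rw2
Branch closes: q and ¬q both at w2.
Every branch closes; the branch above is one of them.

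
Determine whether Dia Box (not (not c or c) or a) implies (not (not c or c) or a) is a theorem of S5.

Tableau for the negation not (Dia Box (not (not c or c) or a) implies (not (not c or c) or a)):
1. not (Dia Box (not (not c or c) or a) implies (not (not c or c) or a)), 0
2. Dia Box (not (not c or c) or a), 0   [neg-implies-rule on 1]
3. not (not (not c or c) or a), 0   [neg-implies-rule on 1]
4. not c or c, 0   [neg-or-rule on 3]
5. not a, 0   [neg-or-rule on 3]
6. c, 0   [or-rule on 4 (branches; this branch)]
7. Box (not (not c or c) or a), 1   [Dia-rule on 2: fresh world 1, 0R1]
8. not (not c or c) or a, 0   [Box-rule on 7 via 1R0]
9. not (not c or c) or a, 1   [Box-rule on 7 via 1R1]
10. not (not c or c), 0   [or-rule on 8 (branches; this branch)]
11. not c, 0   [neg-or-rule on 10]
Accessibility: 0R0, 0R1, 1R0, 1R1
Branch closes: c and not c both at 0.
Every branch of the negation's tableau closes; the branch above is one of them.

Yes, valid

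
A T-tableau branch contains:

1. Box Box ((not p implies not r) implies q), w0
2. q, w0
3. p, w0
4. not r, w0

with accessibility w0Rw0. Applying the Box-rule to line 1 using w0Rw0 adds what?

Box ((not p implies not r) implies q), w0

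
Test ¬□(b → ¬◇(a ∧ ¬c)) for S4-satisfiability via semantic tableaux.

Satisfiable (open branch found)

1. ¬□(b → ¬◇(a ∧ ¬c)), w0
2. ¬(b → ¬◇(a ∧ ¬c)), w1   [¬□-rule on 1: fresh world w1, w0Rw1]
3. b, w1   [¬→-rule on 2]
4. ◇(a ∧ ¬c), w1   [¬→-rule on 2]
5. a ∧ ¬c, w2   [◇-rule on 4: fresh world w2, w1Rw2]
6. a, w2   [∧-rule on 5]
7. ¬c, w2   [∧-rule on 5]
Accessibility: w0Rw0, w0Rw1, w0Rw2, w1Rw1, w1Rw2, w2Rw2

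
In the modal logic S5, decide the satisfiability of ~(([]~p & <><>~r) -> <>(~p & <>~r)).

Unsatisfiable (every branch closes)

1. ~(([]~p & <><>~r) -> <>(~p & <>~r)), w0
2. []~p & <><>~r, w0   [~->-rule on 1]
3. ~<>(~p & <>~r), w0   [~->-rule on 1]
4. []~p, w0   [&-rule on 2]
5. <><>~r, w0   [&-rule on 2]
6. ~(~p & <>~r), w0   [~<>-rule on 3 via w0Rw0]
7. ~p, w0   [[]-rule on 4 via w0Rw0]
8. ~<>~r, w0   [~&-rule on 6 (branches; this branch)]
9. r, w0   [~<>-rule on 8 via w0Rw0]
10. <>~r, w1   [<>-rule on 5: fresh world w1, w0Rw1]
11. ~(~p & <>~r), w1   [~<>-rule on 3 via w0Rw1]
12. ~p, w1   [[]-rule on 4 via w0Rw1]
13. r, w1   [~<>-rule on 8 via w0Rw1]
14. ~<>~r, w1   [~&-rule on 11 (branches; this branch)]
15. ~r, w2   [<>-rule on 10: fresh world w2, w1Rw2]
16. ~(~p & <>~r), w2   [~<>-rule on 3 via w0Rw2]
17. ~p, w2   [[]-rule on 4 via w0Rw2]
18. r, w2   [~<>-rule on 8 via w0Rw2]
Accessibility: w0Rw0, w0Rw1, w0Rw2, w1Rw0, w1Rw1, w1Rw2, w2Rw0, w2Rw1, w2Rw2
Branch closes: r and ~r both at w2.
All branches of the tableau close; one closing branch shown above.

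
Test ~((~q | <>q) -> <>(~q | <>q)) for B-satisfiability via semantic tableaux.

Unsatisfiable (every branch closes)

1. ~((~q | <>q) -> <>(~q | <>q)), w0
2. ~q | <>q, w0
3. ~<>(~q | <>q), w0
4. ~(~q | <>q), w0
5. q, w0
6. ~<>q, w0
7. ~q, w0
Accessibility: w0Rw0
Branch closes: q and ~q both at w0.
Every branch closes; the branch above is one of them.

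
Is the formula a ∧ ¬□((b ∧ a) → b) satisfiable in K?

1. a ∧ ¬□((b ∧ a) → b), 0
2. a, 0
3. ¬□((b ∧ a) → b), 0
4. ¬((b ∧ a) → b), 1
5. b ∧ a, 1
6. ¬b, 1
7. b, 1
8. a, 1
Accessibility: 0R1
Branch closes: b and ¬b both at 1.
(One branch shown.) All branches close.

Unsatisfiable (every branch closes)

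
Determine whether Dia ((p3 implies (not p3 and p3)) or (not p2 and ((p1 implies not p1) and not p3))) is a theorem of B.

Tableau for the negation not Dia ((p3 implies (not p3 and p3)) or (not p2 and ((p1 implies not p1) and not p3))):
1. not Dia ((p3 implies (not p3 and p3)) or (not p2 and ((p1 implies not p1) and not p3))), 0
2. not ((p3 implies (not p3 and p3)) or (not p2 and ((p1 implies not p1) and not p3))), 0
3. not (p3 implies (not p3 and p3)), 0
4. not (not p2 and ((p1 implies not p1) and not p3)), 0
5. p3, 0
6. not (not p3 and p3), 0
7. not ((p1 implies not p1) and not p3), 0
Accessibility: 0R0
The negation has an open branch (countermodel exists).

No, not valid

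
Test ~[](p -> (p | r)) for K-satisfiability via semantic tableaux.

1. ~[](p -> (p | r)), u
2. ~(p -> (p | r)), v
3. p, v
4. ~(p | r), v
5. ~p, v
6. ~r, v
Accessibility: uRv
Branch closes: p and ~p both at v.
All branches of the tableau close; one closing branch shown above.

Unsatisfiable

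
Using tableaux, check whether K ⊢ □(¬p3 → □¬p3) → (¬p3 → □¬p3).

Tableau for the negation ¬(□(¬p3 → □¬p3) → (¬p3 → □¬p3)):
1. ¬(□(¬p3 → □¬p3) → (¬p3 → □¬p3)), u
2. □(¬p3 → □¬p3), u   [¬→-rule on 1]
3. ¬(¬p3 → □¬p3), u   [¬→-rule on 1]
4. ¬p3, u   [¬→-rule on 3]
5. ¬□¬p3, u   [¬→-rule on 3]
6. p3, v   [¬□-rule on 5: fresh world v, uRv]
7. ¬p3 → □¬p3, v   [□-rule on 2 via uRv]
8. □¬p3, v   [→-rule on 7 (branches; this branch)]
Accessibility: uRv
The negation has an open branch (countermodel exists).

Invalid (countermodel exists)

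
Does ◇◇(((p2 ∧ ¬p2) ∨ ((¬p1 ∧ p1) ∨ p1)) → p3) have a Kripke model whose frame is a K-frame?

1. ◇◇(((p2 ∧ ¬p2) ∨ ((¬p1 ∧ p1) ∨ p1)) → p3), w0
2. ◇(((p2 ∧ ¬p2) ∨ ((¬p1 ∧ p1) ∨ p1)) → p3), w1
3. ((p2 ∧ ¬p2) ∨ ((¬p1 ∧ p1) ∨ p1)) → p3, w2
4. p3, w2
Accessibility: w0Rw1, w1Rw2

Satisfiable (open branch found)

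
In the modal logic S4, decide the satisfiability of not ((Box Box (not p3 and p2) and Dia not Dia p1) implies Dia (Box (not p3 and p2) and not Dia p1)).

1. not ((Box Box (not p3 and p2) and Dia not Dia p1) implies Dia (Box (not p3 and p2) and not Dia p1)), u
2. Box Box (not p3 and p2) and Dia not Dia p1, u
3. not Dia (Box (not p3 and p2) and not Dia p1), u
4. Box Box (not p3 and p2), u
5. Dia not Dia p1, u
6. not (Box (not p3 and p2) and not Dia p1), u
7. Box (not p3 and p2), u
8. not p3 and p2, u
9. not p3, u
10. p2, u
11. Dia p1, u
12. not Dia p1, v
13. not (Box (not p3 and p2) and not Dia p1), v
14. Box (not p3 and p2), v
15. not p3 and p2, v
16. not p3, v
17. p2, v
18. not p1, v
19. not Box (not p3 and p2), v
20. p1, w
21. not (Box (not p3 and p2) and not Dia p1), w
22. Box (not p3 and p2), w
23. not p3 and p2, w
24. not p3, w
25. p2, w
26. Dia p1, w
27. not (not p3 and p2), x
28. not (Box (not p3 and p2) and not Dia p1), x
29. Box (not p3 and p2), x
30. not p3 and p2, x
31. not p3, x
32. p2, x
33. not p1, x
34. not p2, x
Accessibility: uRu, uRv, uRw, uRx, vRv, vRx, wRw, xRx
Branch closes: p2 and not p2 both at x.
Every branch closes; the branch above is one of them.

Unsatisfiable (every branch closes)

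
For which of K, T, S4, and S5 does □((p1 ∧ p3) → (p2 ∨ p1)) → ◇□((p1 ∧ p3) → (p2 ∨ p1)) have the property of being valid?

T-tableau for the negation ¬(□((p1 ∧ p3) → (p2 ∨ p1)) → ◇□((p1 ∧ p3) → (p2 ∨ p1))):
1. ¬(□((p1 ∧ p3) → (p2 ∨ p1)) → ◇□((p1 ∧ p3) → (p2 ∨ p1))), 0
2. □((p1 ∧ p3) → (p2 ∨ p1)), 0
3. ¬◇□((p1 ∧ p3) → (p2 ∨ p1)), 0
4. (p1 ∧ p3) → (p2 ∨ p1), 0
5. ¬□((p1 ∧ p3) → (p2 ∨ p1)), 0
6. p2 ∨ p1, 0
7. p1, 0
8. ¬((p1 ∧ p3) → (p2 ∨ p1)), 1
9. p1 ∧ p3, 1
10. ¬(p2 ∨ p1), 1
11. p1, 1
12. p3, 1
13. ¬p2, 1
14. ¬p1, 1
Accessibility: 0R0, 0R1, 1R1
Branch closes: p1 and ¬p1 both at 1.
Every branch closes (one shown): valid in T, hence also in S4, S5 (every theorem of T is a theorem of S4 and S5).
K-tableau for the negation ¬(□((p1 ∧ p3) → (p2 ∨ p1)) → ◇□((p1 ∧ p3) → (p2 ∨ p1))):
1. ¬(□((p1 ∧ p3) → (p2 ∨ p1)) → ◇□((p1 ∧ p3) → (p2 ∨ p1))), 0
2. □((p1 ∧ p3) → (p2 ∨ p1)), 0
3. ¬◇□((p1 ∧ p3) → (p2 ∨ p1)), 0
Complete open branch: countermodel on a K-frame, so not valid in K.

T, S4, S5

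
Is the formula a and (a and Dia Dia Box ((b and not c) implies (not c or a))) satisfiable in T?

Yes, satisfiable

1. a and (a and Dia Dia Box ((b and not c) implies (not c or a))), 0
2. a, 0
3. a and Dia Dia Box ((b and not c) implies (not c or a)), 0
4. Dia Dia Box ((b and not c) implies (not c or a)), 0
5. Dia Box ((b and not c) implies (not c or a)), 1
6. Box ((b and not c) implies (not c or a)), 2
7. (b and not c) implies (not c or a), 2
8. not c or a, 2
9. a, 2
Accessibility: 0R0, 0R1, 1R1, 1R2, 2R2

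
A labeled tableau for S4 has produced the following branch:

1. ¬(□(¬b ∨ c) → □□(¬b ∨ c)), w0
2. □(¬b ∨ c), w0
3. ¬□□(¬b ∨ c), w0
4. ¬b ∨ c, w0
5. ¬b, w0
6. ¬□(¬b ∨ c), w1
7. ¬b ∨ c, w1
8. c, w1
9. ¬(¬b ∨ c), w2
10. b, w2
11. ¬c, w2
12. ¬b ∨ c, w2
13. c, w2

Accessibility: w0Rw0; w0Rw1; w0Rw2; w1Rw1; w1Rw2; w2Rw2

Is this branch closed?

Both c and ¬c appear at w2.

Closed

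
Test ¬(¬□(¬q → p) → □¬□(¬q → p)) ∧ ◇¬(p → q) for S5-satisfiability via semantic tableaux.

1. ¬(¬□(¬q → p) → □¬□(¬q → p)) ∧ ◇¬(p → q), u
2. ¬(¬□(¬q → p) → □¬□(¬q → p)), u
3. ◇¬(p → q), u
4. ¬□(¬q → p), u
5. ¬□¬□(¬q → p), u
6. ¬(p → q), v
7. p, v
8. ¬q, v
9. ¬(¬q → p), w
10. ¬q, w
11. ¬p, w
12. □(¬q → p), x
13. ¬q → p, u
14. ¬q → p, v
15. ¬q → p, w
16. ¬q → p, x
17. p, u
18. p, w
Accessibility: uRu, uRv, uRw, uRx, vRu, vRv, vRw, vRx, wRu, wRv, wRw, wRx, xRu, xRv, xRw, xRx
Branch closes: p and ¬p both at w.
All branches of the tableau close; one closing branch shown above.

No, unsatisfiable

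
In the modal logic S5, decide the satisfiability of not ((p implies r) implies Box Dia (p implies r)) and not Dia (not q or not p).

Unsatisfiable (every branch closes)

1. not ((p implies r) implies Box Dia (p implies r)) and not Dia (not q or not p), 0
2. not ((p implies r) implies Box Dia (p implies r)), 0
3. not Dia (not q or not p), 0
4. p implies r, 0
5. not Box Dia (p implies r), 0
6. not (not q or not p), 0
7. q, 0
8. p, 0
9. r, 0
10. not Dia (p implies r), 1
11. not (not q or not p), 1
12. q, 1
13. p, 1
14. not (p implies r), 0
15. not r, 0
Accessibility: 0R0, 0R1, 1R0, 1R1
Branch closes: r and not r both at 0.
Every branch closes; the branch above is one of them.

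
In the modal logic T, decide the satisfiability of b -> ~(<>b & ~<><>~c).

Yes, satisfiable

1. b -> ~(<>b & ~<><>~c), u
2. ~(<>b & ~<><>~c), u   [->-rule on 1 (branches; this branch)]
3. <><>~c, u   [~&-rule on 2 (branches; this branch)]
4. <>~c, v   [<>-rule on 3: fresh world v, uRv]
5. ~c, w   [<>-rule on 4: fresh world w, vRw]
Accessibility: uRu, uRv, vRv, vRw, wRw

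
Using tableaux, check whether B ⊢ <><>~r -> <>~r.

Not valid

Tableau for the negation ~(<><>~r -> <>~r):
1. ~(<><>~r -> <>~r), w0
2. <><>~r, w0
3. ~<>~r, w0
4. r, w0
5. <>~r, w1
6. r, w1
7. ~r, w2
Accessibility: w0Rw0, w0Rw1, w1Rw0, w1Rw1, w1Rw2, w2Rw1, w2Rw2
The negation has an open branch (countermodel exists).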